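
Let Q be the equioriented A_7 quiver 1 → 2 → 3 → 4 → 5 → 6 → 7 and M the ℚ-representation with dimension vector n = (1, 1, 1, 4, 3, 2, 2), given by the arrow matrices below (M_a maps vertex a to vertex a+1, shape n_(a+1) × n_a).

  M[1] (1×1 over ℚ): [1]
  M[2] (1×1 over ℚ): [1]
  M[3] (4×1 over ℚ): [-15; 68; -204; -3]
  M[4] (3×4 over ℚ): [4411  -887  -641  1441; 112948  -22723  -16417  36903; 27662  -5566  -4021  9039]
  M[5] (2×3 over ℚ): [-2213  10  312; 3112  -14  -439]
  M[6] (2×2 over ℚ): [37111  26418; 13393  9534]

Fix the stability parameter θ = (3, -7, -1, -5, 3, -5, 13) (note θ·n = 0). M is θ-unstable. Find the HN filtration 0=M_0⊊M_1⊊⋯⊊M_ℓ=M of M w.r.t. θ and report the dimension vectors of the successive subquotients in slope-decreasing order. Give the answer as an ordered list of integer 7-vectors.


Via rank(M_{q-1}∘⋯∘M_p): M ≅ I[1,6], I[4,4], I[4,5], I[4,7], I[7,7].
μ_θ-semistable layers: μ^(1)=13; μ^(2)=3; μ^(3)=-1; μ^(4)=-5/2; μ^(5)=-5

((0, 0, 0, 0, 0, 0, 2); (0, 0, 0, 0, 1, 0, 0); (0, 0, 0, 0, 2, 2, 0); (1, 1, 1, 1, 0, 0, 0); (0, 0, 0, 3, 0, 0, 0))


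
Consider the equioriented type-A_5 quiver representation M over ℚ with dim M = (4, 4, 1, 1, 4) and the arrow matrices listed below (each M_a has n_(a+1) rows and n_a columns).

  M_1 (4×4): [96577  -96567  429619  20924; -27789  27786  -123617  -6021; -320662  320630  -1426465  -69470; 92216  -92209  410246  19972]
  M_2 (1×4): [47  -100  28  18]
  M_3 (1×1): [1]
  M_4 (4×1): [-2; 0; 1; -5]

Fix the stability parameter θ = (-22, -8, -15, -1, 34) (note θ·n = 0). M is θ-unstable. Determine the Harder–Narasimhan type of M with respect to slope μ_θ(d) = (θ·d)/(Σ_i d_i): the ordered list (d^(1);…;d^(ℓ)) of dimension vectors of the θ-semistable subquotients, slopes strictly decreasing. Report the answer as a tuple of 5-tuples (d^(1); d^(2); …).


Barcode: M ≅ I[1,2]^3, I[1,5], I[5,5]^3. HN layers by μ_θ (5 steps, strictly decreasing):
  μ^(1)=34; μ^(2)=-1; μ^(3)=-8; μ^(4)=-23/2; μ^(5)=-22

((0, 0, 0, 0, 4); (0, 0, 0, 1, 0); (0, 3, 0, 0, 0); (0, 1, 1, 0, 0); (4, 0, 0, 0, 0))


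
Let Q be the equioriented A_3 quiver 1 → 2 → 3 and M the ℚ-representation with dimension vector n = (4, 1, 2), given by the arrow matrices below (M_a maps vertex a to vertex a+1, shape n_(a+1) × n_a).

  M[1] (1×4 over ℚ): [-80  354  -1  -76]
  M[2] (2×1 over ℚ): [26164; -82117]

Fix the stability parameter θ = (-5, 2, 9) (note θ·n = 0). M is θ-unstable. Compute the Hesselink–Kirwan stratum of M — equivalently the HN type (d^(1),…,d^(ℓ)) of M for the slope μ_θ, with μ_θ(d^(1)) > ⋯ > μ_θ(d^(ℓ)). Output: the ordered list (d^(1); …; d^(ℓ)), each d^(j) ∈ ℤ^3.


Interval decomposition of M: I[1,1]^3, I[1,3], I[3,3].
HN type (ℓ=3): μ^(1)=9; μ^(2)=2; μ^(3)=-5

((0, 0, 2); (0, 1, 0); (4, 0, 0))


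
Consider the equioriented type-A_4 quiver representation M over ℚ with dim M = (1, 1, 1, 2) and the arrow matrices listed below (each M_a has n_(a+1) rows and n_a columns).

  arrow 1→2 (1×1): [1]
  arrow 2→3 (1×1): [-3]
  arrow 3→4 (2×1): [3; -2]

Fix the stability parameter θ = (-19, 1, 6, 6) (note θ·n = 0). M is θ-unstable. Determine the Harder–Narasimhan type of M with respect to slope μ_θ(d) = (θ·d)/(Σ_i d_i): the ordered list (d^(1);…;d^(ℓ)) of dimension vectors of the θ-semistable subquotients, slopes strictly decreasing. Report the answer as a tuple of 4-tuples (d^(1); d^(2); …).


Interval decomposition of M: I[1,4], I[4,4].
HN type (ℓ=3): μ^(1)=6; μ^(2)=1; μ^(3)=-19

((0, 0, 1, 2); (0, 1, 0, 0); (1, 0, 0, 0))


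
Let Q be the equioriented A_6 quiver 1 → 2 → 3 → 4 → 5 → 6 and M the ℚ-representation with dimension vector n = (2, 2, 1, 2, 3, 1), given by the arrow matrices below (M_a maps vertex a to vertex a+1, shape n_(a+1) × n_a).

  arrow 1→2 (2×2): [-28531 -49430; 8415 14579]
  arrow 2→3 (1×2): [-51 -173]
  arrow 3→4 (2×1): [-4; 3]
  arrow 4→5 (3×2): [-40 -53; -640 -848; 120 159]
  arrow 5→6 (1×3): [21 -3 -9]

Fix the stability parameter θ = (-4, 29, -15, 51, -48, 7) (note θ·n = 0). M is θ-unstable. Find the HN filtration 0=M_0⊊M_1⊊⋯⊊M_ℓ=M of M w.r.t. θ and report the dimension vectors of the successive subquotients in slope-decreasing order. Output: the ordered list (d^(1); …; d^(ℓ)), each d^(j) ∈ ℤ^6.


Barcode: M ≅ I[1,2], I[1,5], I[4,4], I[5,5], I[5,6]. HN layers by μ_θ (6 steps, strictly decreasing):
  μ^(1)=51; μ^(2)=29; μ^(3)=7; μ^(4)=17/4; μ^(5)=-4; μ^(6)=-48

((0, 0, 0, 1, 0, 0); (0, 1, 0, 0, 0, 0); (0, 0, 0, 0, 0, 1); (0, 1, 1, 1, 1, 0); (2, 0, 0, 0, 0, 0); (0, 0, 0, 0, 2, 0))


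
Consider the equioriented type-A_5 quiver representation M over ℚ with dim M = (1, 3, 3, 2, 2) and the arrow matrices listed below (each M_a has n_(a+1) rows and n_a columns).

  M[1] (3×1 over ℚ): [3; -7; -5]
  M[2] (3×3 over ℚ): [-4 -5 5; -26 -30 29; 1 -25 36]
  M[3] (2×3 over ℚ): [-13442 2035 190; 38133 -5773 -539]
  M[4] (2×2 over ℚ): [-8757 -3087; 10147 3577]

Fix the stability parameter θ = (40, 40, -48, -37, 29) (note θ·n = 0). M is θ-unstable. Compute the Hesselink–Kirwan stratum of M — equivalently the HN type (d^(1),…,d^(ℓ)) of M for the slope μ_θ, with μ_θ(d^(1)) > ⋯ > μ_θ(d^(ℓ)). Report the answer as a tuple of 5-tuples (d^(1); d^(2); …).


Via rank(M_{q-1}∘⋯∘M_p): M ≅ I[1,4], I[2,3], I[2,5], I[5,5].
μ_θ-semistable layers: μ^(1)=29; μ^(2)=-5/4; μ^(3)=-4; μ^(4)=-15

((0, 0, 0, 0, 2); (1, 1, 1, 1, 0); (0, 1, 1, 0, 0); (0, 1, 1, 1, 0))


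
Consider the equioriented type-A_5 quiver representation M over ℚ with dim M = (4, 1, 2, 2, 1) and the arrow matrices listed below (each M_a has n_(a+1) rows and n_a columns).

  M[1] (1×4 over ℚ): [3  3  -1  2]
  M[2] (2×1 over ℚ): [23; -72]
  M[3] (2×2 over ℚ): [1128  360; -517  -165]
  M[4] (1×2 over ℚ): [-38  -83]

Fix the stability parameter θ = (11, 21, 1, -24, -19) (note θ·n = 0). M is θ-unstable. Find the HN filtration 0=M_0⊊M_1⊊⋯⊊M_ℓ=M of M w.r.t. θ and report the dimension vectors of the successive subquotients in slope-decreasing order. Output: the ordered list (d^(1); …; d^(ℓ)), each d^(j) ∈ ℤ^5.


Via rank(M_{q-1}∘⋯∘M_p): M ≅ I[1,1]^3, I[1,5], I[3,3], I[4,4].
μ_θ-semistable layers: μ^(1)=11; μ^(2)=1; μ^(3)=-2; μ^(4)=-24

((3, 0, 0, 0, 0); (0, 0, 1, 0, 0); (1, 1, 1, 1, 1); (0, 0, 0, 1, 0))


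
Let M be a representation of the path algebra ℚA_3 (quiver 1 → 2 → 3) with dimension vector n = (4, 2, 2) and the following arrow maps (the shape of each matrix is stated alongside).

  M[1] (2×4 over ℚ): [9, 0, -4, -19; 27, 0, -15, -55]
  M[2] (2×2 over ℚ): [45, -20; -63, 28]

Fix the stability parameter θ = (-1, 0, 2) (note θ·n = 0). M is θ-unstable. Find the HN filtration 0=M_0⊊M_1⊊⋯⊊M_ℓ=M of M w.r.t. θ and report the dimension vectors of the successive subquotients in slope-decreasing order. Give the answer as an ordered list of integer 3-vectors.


Interval decomposition of M: I[1,1]^2, I[1,2], I[1,3], I[3,3].
HN type (ℓ=3): μ^(1)=2; μ^(2)=0; μ^(3)=-1

((0, 0, 2); (0, 2, 0); (4, 0, 0))


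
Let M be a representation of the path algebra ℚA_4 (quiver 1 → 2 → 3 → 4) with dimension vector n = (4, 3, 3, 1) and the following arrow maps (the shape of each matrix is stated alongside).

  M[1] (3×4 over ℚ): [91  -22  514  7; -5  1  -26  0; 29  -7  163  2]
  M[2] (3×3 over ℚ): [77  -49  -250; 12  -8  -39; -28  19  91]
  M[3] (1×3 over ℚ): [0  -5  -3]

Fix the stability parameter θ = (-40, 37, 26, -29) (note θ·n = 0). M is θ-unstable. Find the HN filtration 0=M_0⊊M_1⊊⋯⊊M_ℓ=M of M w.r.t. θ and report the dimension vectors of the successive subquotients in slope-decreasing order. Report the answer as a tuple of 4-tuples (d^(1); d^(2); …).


Via rank(M_{q-1}∘⋯∘M_p): M ≅ I[1,1], I[1,3]^2, I[1,4].
μ_θ-semistable layers: μ^(1)=63/2; μ^(2)=34/3; μ^(3)=-40

((0, 2, 2, 0); (0, 1, 1, 1); (4, 0, 0, 0))


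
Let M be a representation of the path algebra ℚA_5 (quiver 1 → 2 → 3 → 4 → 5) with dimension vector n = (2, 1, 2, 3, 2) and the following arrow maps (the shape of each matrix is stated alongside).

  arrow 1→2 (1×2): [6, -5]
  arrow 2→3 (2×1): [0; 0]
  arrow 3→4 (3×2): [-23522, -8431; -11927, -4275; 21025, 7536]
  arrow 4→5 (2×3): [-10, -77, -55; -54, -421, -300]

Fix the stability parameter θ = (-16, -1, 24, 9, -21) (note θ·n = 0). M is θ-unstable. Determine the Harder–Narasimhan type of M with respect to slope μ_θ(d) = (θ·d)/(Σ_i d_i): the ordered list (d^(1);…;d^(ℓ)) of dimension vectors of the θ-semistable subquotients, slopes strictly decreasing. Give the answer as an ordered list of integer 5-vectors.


Interval decomposition of M: I[1,1], I[1,2], I[3,5]^2, I[4,4].
HN type (ℓ=4): μ^(1)=9; μ^(2)=4; μ^(3)=-1; μ^(4)=-16

((0, 0, 0, 1, 0); (0, 0, 2, 2, 2); (0, 1, 0, 0, 0); (2, 0, 0, 0, 0))


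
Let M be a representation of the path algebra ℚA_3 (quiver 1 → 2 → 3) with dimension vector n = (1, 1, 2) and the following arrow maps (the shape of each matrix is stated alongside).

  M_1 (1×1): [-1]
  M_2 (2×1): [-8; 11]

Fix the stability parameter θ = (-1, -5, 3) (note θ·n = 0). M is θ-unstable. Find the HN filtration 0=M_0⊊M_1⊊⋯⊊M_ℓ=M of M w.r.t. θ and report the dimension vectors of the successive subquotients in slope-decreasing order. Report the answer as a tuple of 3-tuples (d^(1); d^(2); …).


Barcode: M ≅ I[1,3], I[3,3]. HN layers by μ_θ (2 steps, strictly decreasing):
  μ^(1)=3; μ^(2)=-3

((0, 0, 2); (1, 1, 0))


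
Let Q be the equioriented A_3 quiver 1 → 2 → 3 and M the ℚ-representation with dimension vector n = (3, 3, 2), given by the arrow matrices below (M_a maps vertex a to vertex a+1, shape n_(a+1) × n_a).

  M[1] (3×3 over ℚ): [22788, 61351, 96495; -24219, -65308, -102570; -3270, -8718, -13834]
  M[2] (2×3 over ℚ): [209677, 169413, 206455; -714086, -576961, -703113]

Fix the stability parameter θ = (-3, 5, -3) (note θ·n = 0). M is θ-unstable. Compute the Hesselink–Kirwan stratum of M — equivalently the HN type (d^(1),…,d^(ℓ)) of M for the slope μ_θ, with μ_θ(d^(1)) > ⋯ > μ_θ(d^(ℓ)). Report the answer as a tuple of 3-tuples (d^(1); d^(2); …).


Barcode: M ≅ I[1,1], I[1,3]^2, I[2,2]. HN layers by μ_θ (3 steps, strictly decreasing):
  μ^(1)=5; μ^(2)=1; μ^(3)=-3

((0, 1, 0); (0, 2, 2); (3, 0, 0))


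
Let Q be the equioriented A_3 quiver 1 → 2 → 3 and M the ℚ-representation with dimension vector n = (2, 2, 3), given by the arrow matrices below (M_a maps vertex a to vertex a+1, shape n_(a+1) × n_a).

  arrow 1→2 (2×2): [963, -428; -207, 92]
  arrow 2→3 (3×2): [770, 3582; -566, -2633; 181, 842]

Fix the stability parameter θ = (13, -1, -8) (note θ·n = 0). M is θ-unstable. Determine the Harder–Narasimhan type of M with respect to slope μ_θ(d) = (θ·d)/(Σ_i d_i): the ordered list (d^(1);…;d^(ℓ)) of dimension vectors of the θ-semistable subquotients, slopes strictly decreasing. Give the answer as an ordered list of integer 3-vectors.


Interval decomposition of M: I[1,1], I[1,3], I[2,3], I[3,3].
HN type (ℓ=4): μ^(1)=13; μ^(2)=4/3; μ^(3)=-9/2; μ^(4)=-8

((1, 0, 0); (1, 1, 1); (0, 1, 1); (0, 0, 1))


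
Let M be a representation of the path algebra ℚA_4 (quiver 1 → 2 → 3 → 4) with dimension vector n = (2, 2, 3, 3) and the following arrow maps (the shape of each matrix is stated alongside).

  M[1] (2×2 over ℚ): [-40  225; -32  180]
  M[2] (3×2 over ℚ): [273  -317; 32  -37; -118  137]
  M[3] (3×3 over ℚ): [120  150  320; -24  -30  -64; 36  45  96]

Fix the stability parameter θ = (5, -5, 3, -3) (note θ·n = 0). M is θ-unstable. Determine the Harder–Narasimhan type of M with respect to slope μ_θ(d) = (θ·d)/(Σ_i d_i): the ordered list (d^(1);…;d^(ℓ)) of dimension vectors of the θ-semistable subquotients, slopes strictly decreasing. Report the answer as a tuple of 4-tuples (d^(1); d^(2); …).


Barcode: M ≅ I[1,1], I[1,3], I[2,4], I[3,3], I[4,4]^2. HN layers by μ_θ (5 steps, strictly decreasing):
  μ^(1)=5; μ^(2)=3; μ^(3)=0; μ^(4)=-3; μ^(5)=-5

((1, 0, 0, 0); (0, 0, 2, 0); (1, 1, 1, 1); (0, 0, 0, 2); (0, 1, 0, 0))


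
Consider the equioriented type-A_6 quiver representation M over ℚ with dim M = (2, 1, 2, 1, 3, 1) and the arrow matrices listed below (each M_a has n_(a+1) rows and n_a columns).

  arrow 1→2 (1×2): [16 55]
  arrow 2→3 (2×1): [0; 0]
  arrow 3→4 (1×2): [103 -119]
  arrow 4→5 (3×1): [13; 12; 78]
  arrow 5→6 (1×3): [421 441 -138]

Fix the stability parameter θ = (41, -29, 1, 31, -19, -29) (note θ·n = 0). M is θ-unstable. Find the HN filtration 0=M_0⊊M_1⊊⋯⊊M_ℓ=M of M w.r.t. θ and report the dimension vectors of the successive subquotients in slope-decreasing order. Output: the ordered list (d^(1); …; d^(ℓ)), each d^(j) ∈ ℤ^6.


Via rank(M_{q-1}∘⋯∘M_p): M ≅ I[1,1], I[1,2], I[3,3], I[3,6], I[5,5]^2.
μ_θ-semistable layers: μ^(1)=41; μ^(2)=6; μ^(3)=1; μ^(4)=-4; μ^(5)=-19

((1, 0, 0, 0, 0, 0); (1, 1, 0, 0, 0, 0); (0, 0, 1, 0, 0, 0); (0, 0, 1, 1, 1, 1); (0, 0, 0, 0, 2, 0))


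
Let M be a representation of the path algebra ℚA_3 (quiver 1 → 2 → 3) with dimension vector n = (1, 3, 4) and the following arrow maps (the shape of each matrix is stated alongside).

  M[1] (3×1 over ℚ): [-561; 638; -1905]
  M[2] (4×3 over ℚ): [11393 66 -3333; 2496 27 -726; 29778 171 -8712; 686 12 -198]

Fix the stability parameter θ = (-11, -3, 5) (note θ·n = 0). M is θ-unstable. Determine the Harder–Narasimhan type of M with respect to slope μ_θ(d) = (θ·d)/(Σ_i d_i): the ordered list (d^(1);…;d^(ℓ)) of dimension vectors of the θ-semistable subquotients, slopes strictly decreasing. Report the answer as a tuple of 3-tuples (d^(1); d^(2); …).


Interval decomposition of M: I[1,2], I[2,3]^2, I[3,3]^2.
HN type (ℓ=3): μ^(1)=5; μ^(2)=-3; μ^(3)=-11

((0, 0, 4); (0, 3, 0); (1, 0, 0))


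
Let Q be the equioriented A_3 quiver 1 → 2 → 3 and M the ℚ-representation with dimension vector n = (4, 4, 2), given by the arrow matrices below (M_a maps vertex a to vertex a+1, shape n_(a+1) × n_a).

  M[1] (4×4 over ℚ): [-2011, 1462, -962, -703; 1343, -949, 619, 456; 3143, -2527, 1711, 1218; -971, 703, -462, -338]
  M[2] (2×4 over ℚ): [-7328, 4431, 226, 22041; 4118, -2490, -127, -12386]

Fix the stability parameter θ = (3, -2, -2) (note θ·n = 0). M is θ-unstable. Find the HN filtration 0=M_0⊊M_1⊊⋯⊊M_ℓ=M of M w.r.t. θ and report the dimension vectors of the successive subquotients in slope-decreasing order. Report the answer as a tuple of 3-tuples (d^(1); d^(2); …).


Via rank(M_{q-1}∘⋯∘M_p): M ≅ I[1,2]^2, I[1,3]^2.
μ_θ-semistable layers: μ^(1)=1/2; μ^(2)=-1/3

((2, 2, 0); (2, 2, 2))


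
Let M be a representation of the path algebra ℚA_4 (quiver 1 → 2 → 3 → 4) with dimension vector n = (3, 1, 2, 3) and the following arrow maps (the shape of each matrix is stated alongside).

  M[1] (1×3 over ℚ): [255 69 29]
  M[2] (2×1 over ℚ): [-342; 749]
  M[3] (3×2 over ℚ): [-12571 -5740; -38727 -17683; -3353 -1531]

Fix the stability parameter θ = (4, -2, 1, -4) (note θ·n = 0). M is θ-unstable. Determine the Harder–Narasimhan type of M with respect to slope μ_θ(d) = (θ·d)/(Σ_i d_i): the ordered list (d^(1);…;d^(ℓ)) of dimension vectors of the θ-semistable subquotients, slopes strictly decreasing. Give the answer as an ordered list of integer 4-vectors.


Barcode: M ≅ I[1,1]^2, I[1,4], I[3,4], I[4,4]. HN layers by μ_θ (4 steps, strictly decreasing):
  μ^(1)=4; μ^(2)=-1/4; μ^(3)=-3/2; μ^(4)=-4

((2, 0, 0, 0); (1, 1, 1, 1); (0, 0, 1, 1); (0, 0, 0, 1))


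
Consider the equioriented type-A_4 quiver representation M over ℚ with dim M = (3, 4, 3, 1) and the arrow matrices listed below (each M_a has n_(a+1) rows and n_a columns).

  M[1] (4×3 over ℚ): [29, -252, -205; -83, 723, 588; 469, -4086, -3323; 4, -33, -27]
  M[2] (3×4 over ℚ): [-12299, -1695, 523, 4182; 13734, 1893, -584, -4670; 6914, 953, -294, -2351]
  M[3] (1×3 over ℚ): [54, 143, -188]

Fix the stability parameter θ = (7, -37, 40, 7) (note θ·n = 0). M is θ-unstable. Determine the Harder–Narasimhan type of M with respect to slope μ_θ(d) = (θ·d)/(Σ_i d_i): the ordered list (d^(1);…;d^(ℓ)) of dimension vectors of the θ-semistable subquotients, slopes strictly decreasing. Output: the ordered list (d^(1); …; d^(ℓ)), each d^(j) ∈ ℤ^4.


Via rank(M_{q-1}∘⋯∘M_p): M ≅ I[1,1], I[1,3], I[1,4], I[2,2], I[2,3].
μ_θ-semistable layers: μ^(1)=40; μ^(2)=47/2; μ^(3)=7; μ^(4)=-15; μ^(5)=-37

((0, 0, 2, 0); (0, 0, 1, 1); (1, 0, 0, 0); (2, 2, 0, 0); (0, 2, 0, 0))


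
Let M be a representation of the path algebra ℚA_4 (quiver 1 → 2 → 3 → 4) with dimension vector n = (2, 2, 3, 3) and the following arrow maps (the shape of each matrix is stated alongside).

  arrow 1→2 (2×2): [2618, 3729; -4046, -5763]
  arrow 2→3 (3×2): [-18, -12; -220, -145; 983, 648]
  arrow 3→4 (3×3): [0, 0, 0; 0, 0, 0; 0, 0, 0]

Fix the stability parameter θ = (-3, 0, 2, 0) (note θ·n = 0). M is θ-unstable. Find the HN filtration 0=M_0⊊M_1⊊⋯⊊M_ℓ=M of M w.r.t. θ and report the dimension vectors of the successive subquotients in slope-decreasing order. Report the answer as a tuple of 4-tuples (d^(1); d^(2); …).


Interval decomposition of M: I[1,1], I[1,3], I[2,3], I[3,3], I[4,4]^3.
HN type (ℓ=3): μ^(1)=2; μ^(2)=0; μ^(3)=-3

((0, 0, 3, 0); (0, 2, 0, 3); (2, 0, 0, 0))


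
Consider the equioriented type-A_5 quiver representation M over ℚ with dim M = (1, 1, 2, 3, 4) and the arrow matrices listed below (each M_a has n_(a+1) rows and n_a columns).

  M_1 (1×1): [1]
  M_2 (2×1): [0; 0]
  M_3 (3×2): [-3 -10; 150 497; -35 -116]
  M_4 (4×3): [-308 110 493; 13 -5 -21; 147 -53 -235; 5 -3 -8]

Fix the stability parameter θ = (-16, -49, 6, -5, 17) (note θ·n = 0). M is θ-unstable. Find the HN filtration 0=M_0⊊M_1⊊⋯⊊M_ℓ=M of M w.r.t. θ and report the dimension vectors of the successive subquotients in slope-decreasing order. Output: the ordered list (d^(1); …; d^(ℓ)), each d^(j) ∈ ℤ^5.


Interval decomposition of M: I[1,2], I[3,5]^2, I[4,5], I[5,5].
HN type (ℓ=4): μ^(1)=17; μ^(2)=1/2; μ^(3)=-5; μ^(4)=-65/2

((0, 0, 0, 0, 4); (0, 0, 2, 2, 0); (0, 0, 0, 1, 0); (1, 1, 0, 0, 0))


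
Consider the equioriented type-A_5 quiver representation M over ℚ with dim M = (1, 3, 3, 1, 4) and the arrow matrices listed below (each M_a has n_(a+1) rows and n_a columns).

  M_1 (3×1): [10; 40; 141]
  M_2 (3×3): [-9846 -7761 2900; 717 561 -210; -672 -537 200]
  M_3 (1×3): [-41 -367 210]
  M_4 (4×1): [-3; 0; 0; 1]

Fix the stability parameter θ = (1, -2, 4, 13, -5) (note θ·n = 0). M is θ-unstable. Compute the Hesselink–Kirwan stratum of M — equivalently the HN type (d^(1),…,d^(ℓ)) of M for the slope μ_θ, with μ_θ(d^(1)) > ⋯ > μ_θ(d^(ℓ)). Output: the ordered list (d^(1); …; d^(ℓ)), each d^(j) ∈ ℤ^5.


Barcode: M ≅ I[1,2], I[2,3], I[2,5], I[3,3], I[5,5]^3. HN layers by μ_θ (4 steps, strictly decreasing):
  μ^(1)=4; μ^(2)=-1/2; μ^(3)=-2; μ^(4)=-5

((0, 0, 3, 1, 1); (1, 1, 0, 0, 0); (0, 2, 0, 0, 0); (0, 0, 0, 0, 3))


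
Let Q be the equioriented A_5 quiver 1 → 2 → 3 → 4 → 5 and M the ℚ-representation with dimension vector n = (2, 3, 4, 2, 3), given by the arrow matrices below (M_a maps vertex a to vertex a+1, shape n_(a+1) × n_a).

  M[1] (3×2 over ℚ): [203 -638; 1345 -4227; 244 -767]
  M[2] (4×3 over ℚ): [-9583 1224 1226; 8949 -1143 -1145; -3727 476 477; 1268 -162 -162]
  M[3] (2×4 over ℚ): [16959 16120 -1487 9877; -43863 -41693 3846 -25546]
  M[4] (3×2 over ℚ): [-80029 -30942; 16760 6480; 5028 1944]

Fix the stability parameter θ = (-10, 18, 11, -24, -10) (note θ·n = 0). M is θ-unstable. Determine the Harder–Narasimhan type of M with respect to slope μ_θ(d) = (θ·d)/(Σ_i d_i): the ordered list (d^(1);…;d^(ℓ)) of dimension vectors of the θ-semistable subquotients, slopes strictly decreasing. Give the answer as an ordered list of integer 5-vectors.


Via rank(M_{q-1}∘⋯∘M_p): M ≅ I[1,4], I[1,5], I[2,3], I[3,3], I[5,5]^2.
μ_θ-semistable layers: μ^(1)=29/2; μ^(2)=11; μ^(3)=5/3; μ^(4)=-5/4; μ^(5)=-10

((0, 1, 1, 0, 0); (0, 0, 1, 0, 0); (0, 1, 1, 1, 0); (0, 1, 1, 1, 1); (2, 0, 0, 0, 2))


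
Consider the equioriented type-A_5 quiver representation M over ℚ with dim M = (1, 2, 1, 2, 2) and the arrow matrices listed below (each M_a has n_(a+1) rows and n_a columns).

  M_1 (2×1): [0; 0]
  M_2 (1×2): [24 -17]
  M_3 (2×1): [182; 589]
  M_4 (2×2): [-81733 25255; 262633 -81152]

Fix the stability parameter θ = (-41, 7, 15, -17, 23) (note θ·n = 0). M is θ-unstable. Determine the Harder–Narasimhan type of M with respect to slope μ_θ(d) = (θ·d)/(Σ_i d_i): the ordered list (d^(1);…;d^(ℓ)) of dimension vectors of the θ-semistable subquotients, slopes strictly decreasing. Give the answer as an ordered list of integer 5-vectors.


Interval decomposition of M: I[1,1], I[2,2], I[2,5], I[4,5].
HN type (ℓ=5): μ^(1)=23; μ^(2)=7; μ^(3)=5/3; μ^(4)=-17; μ^(5)=-41

((0, 0, 0, 0, 2); (0, 1, 0, 0, 0); (0, 1, 1, 1, 0); (0, 0, 0, 1, 0); (1, 0, 0, 0, 0))


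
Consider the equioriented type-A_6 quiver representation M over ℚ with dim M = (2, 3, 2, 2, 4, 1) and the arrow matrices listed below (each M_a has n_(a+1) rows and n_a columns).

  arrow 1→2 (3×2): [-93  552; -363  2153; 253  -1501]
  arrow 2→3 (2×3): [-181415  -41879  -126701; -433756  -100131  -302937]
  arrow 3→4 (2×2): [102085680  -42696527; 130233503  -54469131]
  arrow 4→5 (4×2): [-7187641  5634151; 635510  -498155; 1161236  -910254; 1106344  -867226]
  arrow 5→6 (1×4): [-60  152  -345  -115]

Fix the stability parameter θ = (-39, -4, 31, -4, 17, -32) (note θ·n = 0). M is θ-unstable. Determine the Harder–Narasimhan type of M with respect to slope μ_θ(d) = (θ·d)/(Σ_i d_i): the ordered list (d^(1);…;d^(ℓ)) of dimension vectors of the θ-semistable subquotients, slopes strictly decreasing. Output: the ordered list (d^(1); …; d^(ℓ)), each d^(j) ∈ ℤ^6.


Via rank(M_{q-1}∘⋯∘M_p): M ≅ I[1,5]^2, I[2,2], I[5,5], I[5,6].
μ_θ-semistable layers: μ^(1)=17; μ^(2)=27/2; μ^(3)=-4; μ^(4)=-15/2; μ^(5)=-39

((0, 0, 0, 0, 3, 0); (0, 0, 2, 2, 0, 0); (0, 3, 0, 0, 0, 0); (0, 0, 0, 0, 1, 1); (2, 0, 0, 0, 0, 0))


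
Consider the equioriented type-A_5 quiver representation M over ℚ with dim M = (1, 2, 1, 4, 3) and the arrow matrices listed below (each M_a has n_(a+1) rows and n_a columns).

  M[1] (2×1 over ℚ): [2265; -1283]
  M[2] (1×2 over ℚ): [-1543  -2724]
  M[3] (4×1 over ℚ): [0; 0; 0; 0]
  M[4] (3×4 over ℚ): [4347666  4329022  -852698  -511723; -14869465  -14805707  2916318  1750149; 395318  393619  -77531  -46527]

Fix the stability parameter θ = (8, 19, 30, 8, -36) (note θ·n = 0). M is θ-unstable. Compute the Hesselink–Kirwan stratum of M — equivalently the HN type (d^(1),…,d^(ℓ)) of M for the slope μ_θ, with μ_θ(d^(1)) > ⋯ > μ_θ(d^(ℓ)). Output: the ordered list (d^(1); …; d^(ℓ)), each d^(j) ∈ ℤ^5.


Interval decomposition of M: I[1,3], I[2,2], I[4,4], I[4,5]^3.
HN type (ℓ=4): μ^(1)=30; μ^(2)=19; μ^(3)=8; μ^(4)=-14

((0, 0, 1, 0, 0); (0, 2, 0, 0, 0); (1, 0, 0, 1, 0); (0, 0, 0, 3, 3))


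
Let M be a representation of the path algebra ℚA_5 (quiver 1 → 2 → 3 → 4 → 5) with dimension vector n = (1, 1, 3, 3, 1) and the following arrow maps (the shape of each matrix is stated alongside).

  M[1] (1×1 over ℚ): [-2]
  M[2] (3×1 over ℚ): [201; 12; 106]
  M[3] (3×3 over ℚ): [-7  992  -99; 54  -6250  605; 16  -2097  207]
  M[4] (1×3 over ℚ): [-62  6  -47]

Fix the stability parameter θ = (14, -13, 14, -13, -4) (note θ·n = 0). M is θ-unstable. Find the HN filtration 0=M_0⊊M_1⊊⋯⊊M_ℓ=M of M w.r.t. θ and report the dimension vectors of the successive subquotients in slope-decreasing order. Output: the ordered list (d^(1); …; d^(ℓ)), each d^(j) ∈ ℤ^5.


Barcode: M ≅ I[1,4], I[3,4], I[3,5]. HN layers by μ_θ (2 steps, strictly decreasing):
  μ^(1)=1/2; μ^(2)=-1

((1, 1, 2, 2, 0); (0, 0, 1, 1, 1))


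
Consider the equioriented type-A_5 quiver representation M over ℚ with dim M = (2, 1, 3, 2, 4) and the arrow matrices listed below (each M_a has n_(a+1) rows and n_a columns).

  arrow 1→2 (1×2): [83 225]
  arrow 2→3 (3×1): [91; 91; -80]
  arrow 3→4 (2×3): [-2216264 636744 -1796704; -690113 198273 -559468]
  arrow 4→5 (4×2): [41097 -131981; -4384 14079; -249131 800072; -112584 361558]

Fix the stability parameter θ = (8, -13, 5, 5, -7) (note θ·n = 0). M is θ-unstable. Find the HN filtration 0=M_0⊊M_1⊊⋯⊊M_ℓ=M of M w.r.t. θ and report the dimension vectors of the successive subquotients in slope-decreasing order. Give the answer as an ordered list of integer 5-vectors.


Barcode: M ≅ I[1,1], I[1,3], I[3,3], I[3,5], I[4,5], I[5,5]^2. HN layers by μ_θ (6 steps, strictly decreasing):
  μ^(1)=8; μ^(2)=5; μ^(3)=1; μ^(4)=-1; μ^(5)=-5/2; μ^(6)=-7

((1, 0, 0, 0, 0); (0, 0, 2, 0, 0); (0, 0, 1, 1, 1); (0, 0, 0, 1, 1); (1, 1, 0, 0, 0); (0, 0, 0, 0, 2))


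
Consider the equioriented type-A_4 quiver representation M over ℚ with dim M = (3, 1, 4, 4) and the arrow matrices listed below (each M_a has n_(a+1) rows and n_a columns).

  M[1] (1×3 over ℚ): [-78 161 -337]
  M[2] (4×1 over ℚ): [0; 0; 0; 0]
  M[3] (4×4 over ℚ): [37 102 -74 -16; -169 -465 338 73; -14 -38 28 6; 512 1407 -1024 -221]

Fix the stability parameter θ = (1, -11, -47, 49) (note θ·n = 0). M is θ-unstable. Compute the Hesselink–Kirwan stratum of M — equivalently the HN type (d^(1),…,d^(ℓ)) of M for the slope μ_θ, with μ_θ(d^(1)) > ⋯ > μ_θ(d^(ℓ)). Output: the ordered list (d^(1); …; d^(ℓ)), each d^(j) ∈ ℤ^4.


Via rank(M_{q-1}∘⋯∘M_p): M ≅ I[1,1]^2, I[1,2], I[3,3]^2, I[3,4]^2, I[4,4]^2.
μ_θ-semistable layers: μ^(1)=49; μ^(2)=1; μ^(3)=-5; μ^(4)=-47

((0, 0, 0, 4); (2, 0, 0, 0); (1, 1, 0, 0); (0, 0, 4, 0))


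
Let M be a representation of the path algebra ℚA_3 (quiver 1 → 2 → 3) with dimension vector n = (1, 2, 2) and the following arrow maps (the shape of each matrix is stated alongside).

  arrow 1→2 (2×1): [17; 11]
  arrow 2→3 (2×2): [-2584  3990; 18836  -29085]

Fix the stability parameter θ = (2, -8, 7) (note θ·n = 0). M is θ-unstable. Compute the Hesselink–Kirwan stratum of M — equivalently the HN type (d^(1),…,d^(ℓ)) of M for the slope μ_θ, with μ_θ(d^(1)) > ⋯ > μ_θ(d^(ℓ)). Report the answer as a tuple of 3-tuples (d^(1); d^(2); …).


Interval decomposition of M: I[1,3], I[2,2], I[3,3].
HN type (ℓ=3): μ^(1)=7; μ^(2)=-3; μ^(3)=-8

((0, 0, 2); (1, 1, 0); (0, 1, 0))


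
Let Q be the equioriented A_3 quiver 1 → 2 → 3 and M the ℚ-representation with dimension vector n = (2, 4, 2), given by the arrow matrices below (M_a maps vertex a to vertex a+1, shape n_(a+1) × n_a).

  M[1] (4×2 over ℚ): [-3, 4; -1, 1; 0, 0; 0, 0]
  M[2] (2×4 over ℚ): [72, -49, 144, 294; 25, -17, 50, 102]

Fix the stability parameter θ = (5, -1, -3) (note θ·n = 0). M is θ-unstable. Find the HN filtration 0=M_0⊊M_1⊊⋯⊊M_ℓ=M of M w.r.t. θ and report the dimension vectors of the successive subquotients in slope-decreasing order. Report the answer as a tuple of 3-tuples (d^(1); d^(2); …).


Via rank(M_{q-1}∘⋯∘M_p): M ≅ I[1,3]^2, I[2,2]^2.
μ_θ-semistable layers: μ^(1)=1/3; μ^(2)=-1

((2, 2, 2); (0, 2, 0))


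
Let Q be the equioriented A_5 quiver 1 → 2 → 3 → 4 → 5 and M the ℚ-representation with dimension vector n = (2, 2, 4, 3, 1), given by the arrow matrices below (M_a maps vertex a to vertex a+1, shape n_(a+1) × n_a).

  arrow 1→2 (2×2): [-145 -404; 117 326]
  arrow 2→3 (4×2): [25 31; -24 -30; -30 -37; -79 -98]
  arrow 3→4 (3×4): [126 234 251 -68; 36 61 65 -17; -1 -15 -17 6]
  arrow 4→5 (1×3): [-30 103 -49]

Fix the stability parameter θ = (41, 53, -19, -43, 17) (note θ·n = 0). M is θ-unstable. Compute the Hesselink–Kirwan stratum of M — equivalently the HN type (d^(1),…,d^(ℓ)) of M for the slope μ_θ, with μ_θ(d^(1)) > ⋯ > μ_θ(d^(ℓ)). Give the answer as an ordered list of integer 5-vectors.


Barcode: M ≅ I[1,4], I[1,5], I[3,3], I[3,4]. HN layers by μ_θ (4 steps, strictly decreasing):
  μ^(1)=17; μ^(2)=8; μ^(3)=-19; μ^(4)=-31

((0, 0, 0, 0, 1); (2, 2, 2, 2, 0); (0, 0, 1, 0, 0); (0, 0, 1, 1, 0))


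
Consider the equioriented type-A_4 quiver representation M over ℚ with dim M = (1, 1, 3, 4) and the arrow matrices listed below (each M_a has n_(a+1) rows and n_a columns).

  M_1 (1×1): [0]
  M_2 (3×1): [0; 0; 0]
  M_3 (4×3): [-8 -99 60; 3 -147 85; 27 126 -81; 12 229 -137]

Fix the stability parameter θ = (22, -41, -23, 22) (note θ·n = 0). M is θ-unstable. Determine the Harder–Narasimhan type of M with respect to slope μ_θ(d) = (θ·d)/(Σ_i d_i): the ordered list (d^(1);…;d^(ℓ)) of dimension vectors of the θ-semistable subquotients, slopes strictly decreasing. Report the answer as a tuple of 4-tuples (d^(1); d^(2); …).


Via rank(M_{q-1}∘⋯∘M_p): M ≅ I[1,1], I[2,2], I[3,4]^3, I[4,4].
μ_θ-semistable layers: μ^(1)=22; μ^(2)=-23; μ^(3)=-41

((1, 0, 0, 4); (0, 0, 3, 0); (0, 1, 0, 0))


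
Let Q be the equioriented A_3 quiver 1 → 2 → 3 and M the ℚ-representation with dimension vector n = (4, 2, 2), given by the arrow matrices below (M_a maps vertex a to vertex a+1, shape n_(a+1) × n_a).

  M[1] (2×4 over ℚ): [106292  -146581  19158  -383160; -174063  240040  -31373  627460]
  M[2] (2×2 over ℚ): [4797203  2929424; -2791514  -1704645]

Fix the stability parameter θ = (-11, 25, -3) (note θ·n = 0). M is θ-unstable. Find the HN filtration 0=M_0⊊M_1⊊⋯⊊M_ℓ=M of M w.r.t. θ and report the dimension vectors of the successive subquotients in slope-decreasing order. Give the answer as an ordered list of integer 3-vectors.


Via rank(M_{q-1}∘⋯∘M_p): M ≅ I[1,1]^2, I[1,3]^2.
μ_θ-semistable layers: μ^(1)=11; μ^(2)=-11

((0, 2, 2); (4, 0, 0))


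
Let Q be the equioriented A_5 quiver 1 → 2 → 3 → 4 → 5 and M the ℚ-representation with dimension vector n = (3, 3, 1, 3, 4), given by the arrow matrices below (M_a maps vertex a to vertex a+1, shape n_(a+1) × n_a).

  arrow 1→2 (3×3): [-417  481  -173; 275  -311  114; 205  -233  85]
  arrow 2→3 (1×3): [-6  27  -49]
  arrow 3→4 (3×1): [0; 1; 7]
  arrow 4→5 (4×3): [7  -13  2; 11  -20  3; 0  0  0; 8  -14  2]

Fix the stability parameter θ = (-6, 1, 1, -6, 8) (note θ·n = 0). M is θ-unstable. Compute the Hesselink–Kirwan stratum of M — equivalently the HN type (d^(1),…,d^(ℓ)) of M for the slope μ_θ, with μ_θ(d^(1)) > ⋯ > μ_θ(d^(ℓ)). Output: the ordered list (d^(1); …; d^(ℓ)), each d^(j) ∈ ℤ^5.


Barcode: M ≅ I[1,2]^2, I[1,5], I[4,4], I[4,5], I[5,5]^2. HN layers by μ_θ (4 steps, strictly decreasing):
  μ^(1)=8; μ^(2)=1; μ^(3)=-4/3; μ^(4)=-6

((0, 0, 0, 0, 4); (0, 2, 0, 0, 0); (0, 1, 1, 1, 0); (3, 0, 0, 2, 0))


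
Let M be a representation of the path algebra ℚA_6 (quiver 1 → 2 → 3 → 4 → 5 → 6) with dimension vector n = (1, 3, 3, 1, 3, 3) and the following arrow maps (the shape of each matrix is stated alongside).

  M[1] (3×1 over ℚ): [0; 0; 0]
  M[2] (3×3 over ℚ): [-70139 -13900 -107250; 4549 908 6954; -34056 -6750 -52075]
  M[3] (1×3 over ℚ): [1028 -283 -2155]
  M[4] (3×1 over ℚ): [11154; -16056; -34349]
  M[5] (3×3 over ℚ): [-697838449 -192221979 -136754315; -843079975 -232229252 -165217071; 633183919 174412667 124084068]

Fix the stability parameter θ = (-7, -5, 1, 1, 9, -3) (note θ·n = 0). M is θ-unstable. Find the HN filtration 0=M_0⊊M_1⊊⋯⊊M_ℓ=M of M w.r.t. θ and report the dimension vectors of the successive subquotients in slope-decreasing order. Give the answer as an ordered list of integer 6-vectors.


Via rank(M_{q-1}∘⋯∘M_p): M ≅ I[1,1], I[2,2], I[2,3], I[2,6], I[3,3], I[5,6]^2.
μ_θ-semistable layers: μ^(1)=3; μ^(2)=1; μ^(3)=-5; μ^(4)=-7

((0, 0, 0, 0, 3, 3); (0, 0, 3, 1, 0, 0); (0, 3, 0, 0, 0, 0); (1, 0, 0, 0, 0, 0))


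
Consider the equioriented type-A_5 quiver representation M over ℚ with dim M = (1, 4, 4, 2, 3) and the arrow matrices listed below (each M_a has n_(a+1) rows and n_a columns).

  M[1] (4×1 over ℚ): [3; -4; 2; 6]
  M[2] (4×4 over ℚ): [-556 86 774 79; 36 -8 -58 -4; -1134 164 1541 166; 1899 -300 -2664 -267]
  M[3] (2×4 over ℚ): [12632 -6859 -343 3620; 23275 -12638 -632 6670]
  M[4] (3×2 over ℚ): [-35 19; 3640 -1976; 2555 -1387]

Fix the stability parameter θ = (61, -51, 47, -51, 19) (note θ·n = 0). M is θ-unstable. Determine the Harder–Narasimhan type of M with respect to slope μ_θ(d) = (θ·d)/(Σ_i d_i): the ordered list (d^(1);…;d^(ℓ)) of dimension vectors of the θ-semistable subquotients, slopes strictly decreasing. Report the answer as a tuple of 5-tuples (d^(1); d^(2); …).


Barcode: M ≅ I[1,3], I[2,2], I[2,4], I[2,5], I[3,3], I[5,5]^2. HN layers by μ_θ (5 steps, strictly decreasing):
  μ^(1)=47; μ^(2)=19; μ^(3)=5; μ^(4)=-2; μ^(5)=-51

((0, 0, 2, 0, 0); (0, 0, 0, 0, 3); (1, 1, 0, 0, 0); (0, 0, 2, 2, 0); (0, 3, 0, 0, 0))


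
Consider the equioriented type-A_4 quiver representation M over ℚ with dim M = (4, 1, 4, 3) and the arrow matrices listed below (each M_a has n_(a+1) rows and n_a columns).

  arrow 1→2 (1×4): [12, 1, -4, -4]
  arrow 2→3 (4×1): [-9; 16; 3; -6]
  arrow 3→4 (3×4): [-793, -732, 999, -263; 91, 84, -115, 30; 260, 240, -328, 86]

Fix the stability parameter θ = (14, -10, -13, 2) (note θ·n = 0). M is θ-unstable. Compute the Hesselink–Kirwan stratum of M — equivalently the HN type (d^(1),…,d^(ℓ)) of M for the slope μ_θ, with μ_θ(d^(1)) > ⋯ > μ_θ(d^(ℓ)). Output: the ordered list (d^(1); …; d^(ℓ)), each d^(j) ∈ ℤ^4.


Barcode: M ≅ I[1,1]^3, I[1,3], I[3,3], I[3,4]^2, I[4,4]. HN layers by μ_θ (4 steps, strictly decreasing):
  μ^(1)=14; μ^(2)=2; μ^(3)=-3; μ^(4)=-13

((3, 0, 0, 0); (0, 0, 0, 3); (1, 1, 1, 0); (0, 0, 3, 0))


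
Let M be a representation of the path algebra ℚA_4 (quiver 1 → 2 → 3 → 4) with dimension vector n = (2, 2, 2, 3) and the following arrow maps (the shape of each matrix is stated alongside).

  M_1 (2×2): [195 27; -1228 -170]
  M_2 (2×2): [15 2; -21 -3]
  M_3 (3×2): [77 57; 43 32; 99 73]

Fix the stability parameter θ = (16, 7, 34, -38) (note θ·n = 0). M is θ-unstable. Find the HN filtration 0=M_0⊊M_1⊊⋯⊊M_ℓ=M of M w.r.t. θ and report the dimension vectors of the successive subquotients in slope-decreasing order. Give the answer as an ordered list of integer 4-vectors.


Barcode: M ≅ I[1,4]^2, I[4,4]. HN layers by μ_θ (2 steps, strictly decreasing):
  μ^(1)=19/4; μ^(2)=-38

((2, 2, 2, 2); (0, 0, 0, 1))


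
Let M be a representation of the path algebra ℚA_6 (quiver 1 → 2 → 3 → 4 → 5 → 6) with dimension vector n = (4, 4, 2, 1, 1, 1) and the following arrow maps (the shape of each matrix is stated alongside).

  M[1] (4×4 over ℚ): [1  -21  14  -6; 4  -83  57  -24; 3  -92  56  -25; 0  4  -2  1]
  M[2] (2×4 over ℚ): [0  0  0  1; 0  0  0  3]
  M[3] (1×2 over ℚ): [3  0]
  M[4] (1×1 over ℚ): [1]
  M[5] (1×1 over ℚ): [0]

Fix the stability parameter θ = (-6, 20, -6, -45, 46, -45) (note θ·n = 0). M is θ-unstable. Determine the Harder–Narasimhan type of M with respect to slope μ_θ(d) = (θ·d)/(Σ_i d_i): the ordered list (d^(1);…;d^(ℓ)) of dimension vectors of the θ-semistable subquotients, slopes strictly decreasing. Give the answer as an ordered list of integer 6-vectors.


Barcode: M ≅ I[1,2]^3, I[1,5], I[3,3], I[6,6]. HN layers by μ_θ (5 steps, strictly decreasing):
  μ^(1)=46; μ^(2)=20; μ^(3)=-6; μ^(4)=-37/4; μ^(5)=-45

((0, 0, 0, 0, 1, 0); (0, 3, 0, 0, 0, 0); (3, 0, 1, 0, 0, 0); (1, 1, 1, 1, 0, 0); (0, 0, 0, 0, 0, 1))


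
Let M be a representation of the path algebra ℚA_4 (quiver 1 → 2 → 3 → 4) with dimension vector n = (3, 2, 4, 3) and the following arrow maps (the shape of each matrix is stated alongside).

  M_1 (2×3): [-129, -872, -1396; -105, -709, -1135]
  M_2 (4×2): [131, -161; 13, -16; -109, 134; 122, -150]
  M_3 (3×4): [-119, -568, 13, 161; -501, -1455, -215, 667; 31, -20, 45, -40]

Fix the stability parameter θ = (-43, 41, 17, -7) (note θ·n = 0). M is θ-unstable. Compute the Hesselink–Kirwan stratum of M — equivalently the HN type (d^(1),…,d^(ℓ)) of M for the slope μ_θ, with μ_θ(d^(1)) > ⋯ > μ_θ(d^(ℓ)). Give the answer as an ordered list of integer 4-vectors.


Barcode: M ≅ I[1,1], I[1,4]^2, I[3,3], I[3,4]. HN layers by μ_θ (3 steps, strictly decreasing):
  μ^(1)=17; μ^(2)=5; μ^(3)=-43

((0, 2, 3, 2); (0, 0, 1, 1); (3, 0, 0, 0))


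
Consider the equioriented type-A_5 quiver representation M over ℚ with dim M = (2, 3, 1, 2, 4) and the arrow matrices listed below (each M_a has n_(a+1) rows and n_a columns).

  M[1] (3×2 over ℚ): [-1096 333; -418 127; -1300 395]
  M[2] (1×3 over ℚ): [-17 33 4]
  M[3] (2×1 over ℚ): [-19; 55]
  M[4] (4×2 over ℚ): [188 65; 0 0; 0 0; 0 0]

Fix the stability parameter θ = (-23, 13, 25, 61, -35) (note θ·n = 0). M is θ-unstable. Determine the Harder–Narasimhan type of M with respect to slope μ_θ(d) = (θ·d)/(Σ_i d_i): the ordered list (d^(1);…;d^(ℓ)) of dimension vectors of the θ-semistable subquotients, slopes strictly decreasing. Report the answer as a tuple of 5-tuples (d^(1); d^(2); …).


Barcode: M ≅ I[1,2], I[1,5], I[2,2], I[4,4], I[5,5]^3. HN layers by μ_θ (5 steps, strictly decreasing):
  μ^(1)=61; μ^(2)=17; μ^(3)=13; μ^(4)=-23; μ^(5)=-35

((0, 0, 0, 1, 0); (0, 0, 1, 1, 1); (0, 3, 0, 0, 0); (2, 0, 0, 0, 0); (0, 0, 0, 0, 3))


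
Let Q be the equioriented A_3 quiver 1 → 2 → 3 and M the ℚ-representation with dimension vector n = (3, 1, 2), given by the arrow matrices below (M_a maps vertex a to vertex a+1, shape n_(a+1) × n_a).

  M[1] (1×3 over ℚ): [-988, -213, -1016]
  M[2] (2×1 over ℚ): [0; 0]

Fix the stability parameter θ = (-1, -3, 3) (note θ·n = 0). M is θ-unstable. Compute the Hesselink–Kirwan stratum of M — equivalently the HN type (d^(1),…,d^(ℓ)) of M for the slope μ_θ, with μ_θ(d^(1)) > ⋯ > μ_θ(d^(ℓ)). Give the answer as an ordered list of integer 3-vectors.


Via rank(M_{q-1}∘⋯∘M_p): M ≅ I[1,1]^2, I[1,2], I[3,3]^2.
μ_θ-semistable layers: μ^(1)=3; μ^(2)=-1; μ^(3)=-2

((0, 0, 2); (2, 0, 0); (1, 1, 0))


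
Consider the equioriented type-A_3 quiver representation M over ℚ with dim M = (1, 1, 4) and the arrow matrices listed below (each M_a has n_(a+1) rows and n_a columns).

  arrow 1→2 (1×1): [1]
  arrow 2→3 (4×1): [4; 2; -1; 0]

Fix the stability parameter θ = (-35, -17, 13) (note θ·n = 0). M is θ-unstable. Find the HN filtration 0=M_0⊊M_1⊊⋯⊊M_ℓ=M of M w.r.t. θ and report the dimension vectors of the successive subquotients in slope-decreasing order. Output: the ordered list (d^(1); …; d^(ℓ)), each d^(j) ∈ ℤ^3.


Barcode: M ≅ I[1,3], I[3,3]^3. HN layers by μ_θ (3 steps, strictly decreasing):
  μ^(1)=13; μ^(2)=-17; μ^(3)=-35

((0, 0, 4); (0, 1, 0); (1, 0, 0))


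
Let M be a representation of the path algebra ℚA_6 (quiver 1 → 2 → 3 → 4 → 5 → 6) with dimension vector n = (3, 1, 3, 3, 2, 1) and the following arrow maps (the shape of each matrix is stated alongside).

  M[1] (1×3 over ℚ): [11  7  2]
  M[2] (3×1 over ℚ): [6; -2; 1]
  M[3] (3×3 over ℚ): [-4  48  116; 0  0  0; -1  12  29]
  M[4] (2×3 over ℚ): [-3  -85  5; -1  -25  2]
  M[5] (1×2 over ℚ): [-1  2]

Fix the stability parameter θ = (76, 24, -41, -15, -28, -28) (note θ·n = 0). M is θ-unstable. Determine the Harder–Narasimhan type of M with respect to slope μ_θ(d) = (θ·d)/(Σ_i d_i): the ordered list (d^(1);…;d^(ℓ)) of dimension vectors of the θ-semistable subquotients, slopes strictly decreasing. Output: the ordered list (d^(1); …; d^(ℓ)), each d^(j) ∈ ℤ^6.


Barcode: M ≅ I[1,1]^2, I[1,6], I[3,3]^2, I[4,4], I[4,5]. HN layers by μ_θ (5 steps, strictly decreasing):
  μ^(1)=76; μ^(2)=-2; μ^(3)=-15; μ^(4)=-43/2; μ^(5)=-41

((2, 0, 0, 0, 0, 0); (1, 1, 1, 1, 1, 1); (0, 0, 0, 1, 0, 0); (0, 0, 0, 1, 1, 0); (0, 0, 2, 0, 0, 0))
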